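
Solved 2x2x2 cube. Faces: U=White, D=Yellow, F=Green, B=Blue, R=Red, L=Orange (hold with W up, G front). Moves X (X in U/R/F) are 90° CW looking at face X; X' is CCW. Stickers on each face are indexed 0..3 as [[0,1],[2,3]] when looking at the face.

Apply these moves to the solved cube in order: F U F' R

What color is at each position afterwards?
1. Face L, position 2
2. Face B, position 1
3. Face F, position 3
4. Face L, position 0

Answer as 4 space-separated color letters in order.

After move 1 (F): F=GGGG U=WWOO R=WRWR D=RRYY L=OYOY
After move 2 (U): U=OWOW F=WRGG R=BBWR B=OYBB L=GGOY
After move 3 (F'): F=RGWG U=OWBW R=RBRR D=GYYY L=GWOO
After move 4 (R): R=RRRB U=OGBG F=RYWY D=GBYO B=WYWB
Query 1: L[2] = O
Query 2: B[1] = Y
Query 3: F[3] = Y
Query 4: L[0] = G

Answer: O Y Y G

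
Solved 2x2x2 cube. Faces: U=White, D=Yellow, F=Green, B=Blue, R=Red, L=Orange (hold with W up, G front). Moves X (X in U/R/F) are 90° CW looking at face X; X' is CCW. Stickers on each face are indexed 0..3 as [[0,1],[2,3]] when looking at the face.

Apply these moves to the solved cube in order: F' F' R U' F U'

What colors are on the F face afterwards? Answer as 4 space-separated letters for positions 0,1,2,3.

After move 1 (F'): F=GGGG U=WWRR R=YRYR D=OOYY L=OWOW
After move 2 (F'): F=GGGG U=WWYY R=OROR D=WWYY L=OROR
After move 3 (R): R=OORR U=WGYG F=GWGY D=WBYB B=YBWB
After move 4 (U'): U=GGWY F=ORGY R=GWRR B=OOWB L=YBOR
After move 5 (F): F=GOYR U=GGRB R=WWYR D=RGYB L=YWOB
After move 6 (U'): U=GBGR F=YWYR R=GOYR B=WWWB L=OOOB
Query: F face = YWYR

Answer: Y W Y R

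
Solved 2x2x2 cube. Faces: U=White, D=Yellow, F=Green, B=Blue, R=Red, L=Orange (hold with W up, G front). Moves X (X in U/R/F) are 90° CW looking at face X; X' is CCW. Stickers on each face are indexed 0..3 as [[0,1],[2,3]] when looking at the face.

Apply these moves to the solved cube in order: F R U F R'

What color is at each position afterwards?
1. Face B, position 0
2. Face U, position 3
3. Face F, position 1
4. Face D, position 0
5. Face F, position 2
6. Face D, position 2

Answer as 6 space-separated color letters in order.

Answer: B O W R Y Y

Derivation:
After move 1 (F): F=GGGG U=WWOO R=WRWR D=RRYY L=OYOY
After move 2 (R): R=WWRR U=WGOG F=GRGY D=RBYB B=OBWB
After move 3 (U): U=OWGG F=WWGY R=OBRR B=OYWB L=GROY
After move 4 (F): F=GWYW U=OWYR R=GBGR D=ROYB L=GROB
After move 5 (R'): R=BRGG U=OWYO F=GWYR D=RWYW B=BYOB
Query 1: B[0] = B
Query 2: U[3] = O
Query 3: F[1] = W
Query 4: D[0] = R
Query 5: F[2] = Y
Query 6: D[2] = Y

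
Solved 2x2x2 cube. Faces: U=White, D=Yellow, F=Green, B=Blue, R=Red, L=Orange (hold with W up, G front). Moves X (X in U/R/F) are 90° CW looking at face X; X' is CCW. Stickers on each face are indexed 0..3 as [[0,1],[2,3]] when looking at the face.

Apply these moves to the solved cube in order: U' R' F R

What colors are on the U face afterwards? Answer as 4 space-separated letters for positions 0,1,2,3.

Answer: W O O W

Derivation:
After move 1 (U'): U=WWWW F=OOGG R=GGRR B=RRBB L=BBOO
After move 2 (R'): R=GRGR U=WBWR F=OWGW D=YOYG B=YRYB
After move 3 (F): F=GOWW U=WBOB R=WRRR D=GGYG L=BYOO
After move 4 (R): R=RWRR U=WOOW F=GGWG D=GYYY B=BRBB
Query: U face = WOOW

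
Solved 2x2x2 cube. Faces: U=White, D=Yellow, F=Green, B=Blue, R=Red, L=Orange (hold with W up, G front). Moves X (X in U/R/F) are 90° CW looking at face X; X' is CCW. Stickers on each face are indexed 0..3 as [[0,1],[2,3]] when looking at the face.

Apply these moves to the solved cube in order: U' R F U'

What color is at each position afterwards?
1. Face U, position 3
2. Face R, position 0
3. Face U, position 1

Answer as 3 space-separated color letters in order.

Answer: O G B

Derivation:
After move 1 (U'): U=WWWW F=OOGG R=GGRR B=RRBB L=BBOO
After move 2 (R): R=RGRG U=WOWG F=OYGY D=YBYR B=WRWB
After move 3 (F): F=GOYY U=WOOB R=WGGG D=RRYR L=BYOB
After move 4 (U'): U=OBWO F=BYYY R=GOGG B=WGWB L=WROB
Query 1: U[3] = O
Query 2: R[0] = G
Query 3: U[1] = B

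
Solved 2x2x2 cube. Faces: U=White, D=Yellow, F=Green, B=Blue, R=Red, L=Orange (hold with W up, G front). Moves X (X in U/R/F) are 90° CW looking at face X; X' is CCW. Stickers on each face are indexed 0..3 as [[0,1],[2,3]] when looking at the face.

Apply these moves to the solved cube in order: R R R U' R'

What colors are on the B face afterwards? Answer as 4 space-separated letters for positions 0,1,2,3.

Answer: G R G B

Derivation:
After move 1 (R): R=RRRR U=WGWG F=GYGY D=YBYB B=WBWB
After move 2 (R): R=RRRR U=WYWY F=GBGB D=YWYW B=GBGB
After move 3 (R): R=RRRR U=WBWB F=GWGW D=YGYG B=YBYB
After move 4 (U'): U=BBWW F=OOGW R=GWRR B=RRYB L=YBOO
After move 5 (R'): R=WRGR U=BYWR F=OBGW D=YOYW B=GRGB
Query: B face = GRGB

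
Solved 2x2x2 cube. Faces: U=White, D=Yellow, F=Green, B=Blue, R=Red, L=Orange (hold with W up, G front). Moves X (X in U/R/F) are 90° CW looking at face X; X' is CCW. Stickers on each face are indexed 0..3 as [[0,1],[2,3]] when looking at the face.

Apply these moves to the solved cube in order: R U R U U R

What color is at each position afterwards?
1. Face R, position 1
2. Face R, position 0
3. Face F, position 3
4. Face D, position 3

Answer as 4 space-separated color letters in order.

Answer: G R O R

Derivation:
After move 1 (R): R=RRRR U=WGWG F=GYGY D=YBYB B=WBWB
After move 2 (U): U=WWGG F=RRGY R=WBRR B=OOWB L=GYOO
After move 3 (R): R=RWRB U=WRGY F=RBGB D=YWYO B=GOWB
After move 4 (U): U=GWYR F=RWGB R=GORB B=GYWB L=RBOO
After move 5 (U): U=YGRW F=GOGB R=GYRB B=RBWB L=RWOO
After move 6 (R): R=RGBY U=YORB F=GWGO D=YWYR B=WBGB
Query 1: R[1] = G
Query 2: R[0] = R
Query 3: F[3] = O
Query 4: D[3] = R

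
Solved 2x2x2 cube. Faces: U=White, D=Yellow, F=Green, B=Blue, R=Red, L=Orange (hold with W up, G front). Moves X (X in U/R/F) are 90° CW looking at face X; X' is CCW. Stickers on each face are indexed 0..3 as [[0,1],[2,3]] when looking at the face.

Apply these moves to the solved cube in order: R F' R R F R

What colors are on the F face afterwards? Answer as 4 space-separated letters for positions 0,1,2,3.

Answer: G R W R

Derivation:
After move 1 (R): R=RRRR U=WGWG F=GYGY D=YBYB B=WBWB
After move 2 (F'): F=YYGG U=WGRR R=BRYR D=OOYB L=OGOW
After move 3 (R): R=YBRR U=WYRG F=YOGB D=OWYW B=RBGB
After move 4 (R): R=RYRB U=WORB F=YWGW D=OGYR B=GBYB
After move 5 (F): F=GYWW U=WOWG R=RYBB D=RRYR L=OOOG
After move 6 (R): R=BRBY U=WYWW F=GRWR D=RYYG B=GBOB
Query: F face = GRWR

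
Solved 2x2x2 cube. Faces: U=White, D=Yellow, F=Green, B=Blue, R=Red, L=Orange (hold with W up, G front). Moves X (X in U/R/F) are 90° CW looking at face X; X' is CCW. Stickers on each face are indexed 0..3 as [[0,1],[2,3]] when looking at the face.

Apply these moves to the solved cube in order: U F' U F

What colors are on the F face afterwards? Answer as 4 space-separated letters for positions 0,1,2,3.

After move 1 (U): U=WWWW F=RRGG R=BBRR B=OOBB L=GGOO
After move 2 (F'): F=RGRG U=WWBR R=YBYR D=GOYY L=GWOW
After move 3 (U): U=BWRW F=YBRG R=OOYR B=GWBB L=RGOW
After move 4 (F): F=RYGB U=BWWG R=ROWR D=YOYY L=RGOO
Query: F face = RYGB

Answer: R Y G B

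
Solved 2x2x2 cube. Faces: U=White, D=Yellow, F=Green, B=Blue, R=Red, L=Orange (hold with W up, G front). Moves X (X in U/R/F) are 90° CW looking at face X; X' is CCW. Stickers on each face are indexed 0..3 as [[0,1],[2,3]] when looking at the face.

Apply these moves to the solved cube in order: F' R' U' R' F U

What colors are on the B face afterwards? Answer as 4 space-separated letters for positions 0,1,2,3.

After move 1 (F'): F=GGGG U=WWRR R=YRYR D=OOYY L=OWOW
After move 2 (R'): R=RRYY U=WBRB F=GWGR D=OGYG B=YBOB
After move 3 (U'): U=BBWR F=OWGR R=GWYY B=RROB L=YBOW
After move 4 (R'): R=WYGY U=BOWR F=OBGR D=OWYR B=GRGB
After move 5 (F): F=GORB U=BOWB R=WYRY D=GWYR L=YOOW
After move 6 (U): U=WBBO F=WYRB R=GRRY B=YOGB L=GOOW
Query: B face = YOGB

Answer: Y O G B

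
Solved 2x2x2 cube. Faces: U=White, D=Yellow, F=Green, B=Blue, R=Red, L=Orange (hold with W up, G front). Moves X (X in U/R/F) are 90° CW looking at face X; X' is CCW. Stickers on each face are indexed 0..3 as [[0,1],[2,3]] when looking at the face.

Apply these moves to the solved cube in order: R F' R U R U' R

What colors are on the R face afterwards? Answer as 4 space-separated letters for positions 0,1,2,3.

Answer: R Y B W

Derivation:
After move 1 (R): R=RRRR U=WGWG F=GYGY D=YBYB B=WBWB
After move 2 (F'): F=YYGG U=WGRR R=BRYR D=OOYB L=OGOW
After move 3 (R): R=YBRR U=WYRG F=YOGB D=OWYW B=RBGB
After move 4 (U): U=RWGY F=YBGB R=RBRR B=OGGB L=YOOW
After move 5 (R): R=RRRB U=RBGB F=YWGW D=OGYO B=YGWB
After move 6 (U'): U=BBRG F=YOGW R=YWRB B=RRWB L=YGOW
After move 7 (R): R=RYBW U=BORW F=YGGO D=OWYR B=GRBB
Query: R face = RYBW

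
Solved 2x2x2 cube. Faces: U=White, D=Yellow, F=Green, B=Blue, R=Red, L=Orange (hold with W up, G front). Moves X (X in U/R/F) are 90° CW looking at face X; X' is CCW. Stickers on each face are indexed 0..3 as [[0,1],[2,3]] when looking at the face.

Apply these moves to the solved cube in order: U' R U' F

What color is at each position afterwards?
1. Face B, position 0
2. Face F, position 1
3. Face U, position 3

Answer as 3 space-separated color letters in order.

Answer: R B R

Derivation:
After move 1 (U'): U=WWWW F=OOGG R=GGRR B=RRBB L=BBOO
After move 2 (R): R=RGRG U=WOWG F=OYGY D=YBYR B=WRWB
After move 3 (U'): U=OGWW F=BBGY R=OYRG B=RGWB L=WROO
After move 4 (F): F=GBYB U=OGOR R=WYWG D=ROYR L=WYOB
Query 1: B[0] = R
Query 2: F[1] = B
Query 3: U[3] = R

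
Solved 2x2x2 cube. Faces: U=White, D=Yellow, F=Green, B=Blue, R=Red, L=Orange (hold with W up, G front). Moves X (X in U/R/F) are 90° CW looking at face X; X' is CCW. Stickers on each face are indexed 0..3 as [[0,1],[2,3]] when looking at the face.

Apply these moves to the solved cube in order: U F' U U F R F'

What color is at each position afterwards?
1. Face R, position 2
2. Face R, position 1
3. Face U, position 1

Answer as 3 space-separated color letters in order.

Answer: Y W O

Derivation:
After move 1 (U): U=WWWW F=RRGG R=BBRR B=OOBB L=GGOO
After move 2 (F'): F=RGRG U=WWBR R=YBYR D=GOYY L=GWOW
After move 3 (U): U=BWRW F=YBRG R=OOYR B=GWBB L=RGOW
After move 4 (U): U=RBWW F=OORG R=GWYR B=RGBB L=YBOW
After move 5 (F): F=ROGO U=RBWB R=WWWR D=YGYY L=YGOO
After move 6 (R): R=WWRW U=ROWO F=RGGY D=YBYR B=BGBB
After move 7 (F'): F=GYRG U=ROWR R=BWYW D=GOYR L=YOOW
Query 1: R[2] = Y
Query 2: R[1] = W
Query 3: U[1] = O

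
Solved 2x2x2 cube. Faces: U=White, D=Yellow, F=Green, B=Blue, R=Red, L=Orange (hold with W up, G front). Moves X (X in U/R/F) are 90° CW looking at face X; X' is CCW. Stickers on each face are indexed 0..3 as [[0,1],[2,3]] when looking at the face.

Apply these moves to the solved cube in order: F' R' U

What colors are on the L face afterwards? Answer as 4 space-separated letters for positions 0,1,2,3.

Answer: G W O W

Derivation:
After move 1 (F'): F=GGGG U=WWRR R=YRYR D=OOYY L=OWOW
After move 2 (R'): R=RRYY U=WBRB F=GWGR D=OGYG B=YBOB
After move 3 (U): U=RWBB F=RRGR R=YBYY B=OWOB L=GWOW
Query: L face = GWOW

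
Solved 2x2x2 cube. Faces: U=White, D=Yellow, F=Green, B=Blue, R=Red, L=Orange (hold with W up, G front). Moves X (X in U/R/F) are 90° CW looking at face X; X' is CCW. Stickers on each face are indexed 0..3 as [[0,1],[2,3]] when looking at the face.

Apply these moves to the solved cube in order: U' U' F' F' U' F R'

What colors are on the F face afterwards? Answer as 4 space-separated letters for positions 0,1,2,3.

Answer: B Y B G

Derivation:
After move 1 (U'): U=WWWW F=OOGG R=GGRR B=RRBB L=BBOO
After move 2 (U'): U=WWWW F=BBGG R=OORR B=GGBB L=RROO
After move 3 (F'): F=BGBG U=WWOR R=YOYR D=ROYY L=RWOW
After move 4 (F'): F=GGBB U=WWYY R=OORR D=WWYY L=RROO
After move 5 (U'): U=WYWY F=RRBB R=GGRR B=OOBB L=GGOO
After move 6 (F): F=BRBR U=WYOG R=WGYR D=RGYY L=GWOW
After move 7 (R'): R=GRWY U=WBOO F=BYBG D=RRYR B=YOGB
Query: F face = BYBG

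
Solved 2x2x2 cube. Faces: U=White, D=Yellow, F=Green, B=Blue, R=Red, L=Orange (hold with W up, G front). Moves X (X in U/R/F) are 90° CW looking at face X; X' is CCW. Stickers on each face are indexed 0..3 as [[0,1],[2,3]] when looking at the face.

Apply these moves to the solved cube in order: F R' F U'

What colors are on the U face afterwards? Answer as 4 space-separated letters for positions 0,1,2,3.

Answer: B Y W Y

Derivation:
After move 1 (F): F=GGGG U=WWOO R=WRWR D=RRYY L=OYOY
After move 2 (R'): R=RRWW U=WBOB F=GWGO D=RGYG B=YBRB
After move 3 (F): F=GGOW U=WBYY R=ORBW D=WRYG L=OROG
After move 4 (U'): U=BYWY F=OROW R=GGBW B=ORRB L=YBOG
Query: U face = BYWY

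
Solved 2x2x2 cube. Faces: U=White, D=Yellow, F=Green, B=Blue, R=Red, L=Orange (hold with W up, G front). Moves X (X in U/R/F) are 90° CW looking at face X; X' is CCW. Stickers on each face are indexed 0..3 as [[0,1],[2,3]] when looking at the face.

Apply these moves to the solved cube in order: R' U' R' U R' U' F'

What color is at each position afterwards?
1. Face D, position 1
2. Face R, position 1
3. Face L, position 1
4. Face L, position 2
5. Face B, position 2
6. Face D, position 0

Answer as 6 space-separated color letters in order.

Answer: O B R O O B

Derivation:
After move 1 (R'): R=RRRR U=WBWB F=GWGW D=YGYG B=YBYB
After move 2 (U'): U=BBWW F=OOGW R=GWRR B=RRYB L=YBOO
After move 3 (R'): R=WRGR U=BYWR F=OBGW D=YOYW B=GRGB
After move 4 (U): U=WBRY F=WRGW R=GRGR B=YBGB L=OBOO
After move 5 (R'): R=RRGG U=WGRY F=WBGY D=YRYW B=WBOB
After move 6 (U'): U=GYWR F=OBGY R=WBGG B=RROB L=WBOO
After move 7 (F'): F=BYOG U=GYWG R=RBYG D=BOYW L=WROW
Query 1: D[1] = O
Query 2: R[1] = B
Query 3: L[1] = R
Query 4: L[2] = O
Query 5: B[2] = O
Query 6: D[0] = B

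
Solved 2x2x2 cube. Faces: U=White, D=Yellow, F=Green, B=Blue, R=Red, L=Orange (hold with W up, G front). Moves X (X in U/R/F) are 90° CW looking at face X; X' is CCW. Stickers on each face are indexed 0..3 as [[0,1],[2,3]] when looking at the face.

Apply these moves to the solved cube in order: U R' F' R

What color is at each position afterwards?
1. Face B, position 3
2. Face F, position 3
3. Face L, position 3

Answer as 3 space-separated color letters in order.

After move 1 (U): U=WWWW F=RRGG R=BBRR B=OOBB L=GGOO
After move 2 (R'): R=BRBR U=WBWO F=RWGW D=YRYG B=YOYB
After move 3 (F'): F=WWRG U=WBBB R=RRYR D=GOYG L=GOOW
After move 4 (R): R=YRRR U=WWBG F=WORG D=GYYY B=BOBB
Query 1: B[3] = B
Query 2: F[3] = G
Query 3: L[3] = W

Answer: B G W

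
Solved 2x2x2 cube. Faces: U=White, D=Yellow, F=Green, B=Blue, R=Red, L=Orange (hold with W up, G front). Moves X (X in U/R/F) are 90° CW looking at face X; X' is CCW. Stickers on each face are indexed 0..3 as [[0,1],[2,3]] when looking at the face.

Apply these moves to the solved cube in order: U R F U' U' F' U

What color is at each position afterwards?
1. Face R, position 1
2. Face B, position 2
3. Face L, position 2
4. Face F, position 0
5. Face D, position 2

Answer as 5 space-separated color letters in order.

Answer: R W O R Y

Derivation:
After move 1 (U): U=WWWW F=RRGG R=BBRR B=OOBB L=GGOO
After move 2 (R): R=RBRB U=WRWG F=RYGY D=YBYO B=WOWB
After move 3 (F): F=GRYY U=WROG R=WBGB D=RRYO L=GYOB
After move 4 (U'): U=RGWO F=GYYY R=GRGB B=WBWB L=WOOB
After move 5 (U'): U=GORW F=WOYY R=GYGB B=GRWB L=WBOB
After move 6 (F'): F=OYWY U=GOGG R=RYRB D=BBYO L=WWOR
After move 7 (U): U=GGGO F=RYWY R=GRRB B=WWWB L=OYOR
Query 1: R[1] = R
Query 2: B[2] = W
Query 3: L[2] = O
Query 4: F[0] = R
Query 5: D[2] = Y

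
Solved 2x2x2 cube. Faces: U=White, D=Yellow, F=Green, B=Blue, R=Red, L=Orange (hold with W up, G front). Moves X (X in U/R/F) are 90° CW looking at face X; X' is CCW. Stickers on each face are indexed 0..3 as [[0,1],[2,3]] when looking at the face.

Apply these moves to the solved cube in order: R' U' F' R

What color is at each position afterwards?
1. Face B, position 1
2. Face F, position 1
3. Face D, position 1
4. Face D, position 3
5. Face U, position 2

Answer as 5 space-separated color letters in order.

After move 1 (R'): R=RRRR U=WBWB F=GWGW D=YGYG B=YBYB
After move 2 (U'): U=BBWW F=OOGW R=GWRR B=RRYB L=YBOO
After move 3 (F'): F=OWOG U=BBGR R=GWYR D=BOYG L=YWOW
After move 4 (R): R=YGRW U=BWGG F=OOOG D=BYYR B=RRBB
Query 1: B[1] = R
Query 2: F[1] = O
Query 3: D[1] = Y
Query 4: D[3] = R
Query 5: U[2] = G

Answer: R O Y R G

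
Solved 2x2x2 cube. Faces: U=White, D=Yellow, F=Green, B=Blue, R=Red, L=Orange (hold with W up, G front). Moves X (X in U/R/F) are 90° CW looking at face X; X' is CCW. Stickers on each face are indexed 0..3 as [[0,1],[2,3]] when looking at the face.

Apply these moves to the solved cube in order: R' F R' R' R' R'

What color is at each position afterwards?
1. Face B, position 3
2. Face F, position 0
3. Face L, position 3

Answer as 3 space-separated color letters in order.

Answer: B G G

Derivation:
After move 1 (R'): R=RRRR U=WBWB F=GWGW D=YGYG B=YBYB
After move 2 (F): F=GGWW U=WBOO R=WRBR D=RRYG L=OYOG
After move 3 (R'): R=RRWB U=WYOY F=GBWO D=RGYW B=GBRB
After move 4 (R'): R=RBRW U=WROG F=GYWY D=RBYO B=WBGB
After move 5 (R'): R=BWRR U=WGOW F=GRWG D=RYYY B=OBBB
After move 6 (R'): R=WRBR U=WBOO F=GGWW D=RRYG B=YBYB
Query 1: B[3] = B
Query 2: F[0] = G
Query 3: L[3] = G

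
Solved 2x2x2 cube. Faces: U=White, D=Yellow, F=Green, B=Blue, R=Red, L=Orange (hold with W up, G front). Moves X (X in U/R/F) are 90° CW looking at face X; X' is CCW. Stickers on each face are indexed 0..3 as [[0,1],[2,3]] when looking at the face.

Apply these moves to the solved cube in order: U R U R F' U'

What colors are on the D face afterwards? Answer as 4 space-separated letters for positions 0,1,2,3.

After move 1 (U): U=WWWW F=RRGG R=BBRR B=OOBB L=GGOO
After move 2 (R): R=RBRB U=WRWG F=RYGY D=YBYO B=WOWB
After move 3 (U): U=WWGR F=RBGY R=WORB B=GGWB L=RYOO
After move 4 (R): R=RWBO U=WBGY F=RBGO D=YWYG B=RGWB
After move 5 (F'): F=BORG U=WBRB R=WWYO D=YOYG L=RYOG
After move 6 (U'): U=BBWR F=RYRG R=BOYO B=WWWB L=RGOG
Query: D face = YOYG

Answer: Y O Y G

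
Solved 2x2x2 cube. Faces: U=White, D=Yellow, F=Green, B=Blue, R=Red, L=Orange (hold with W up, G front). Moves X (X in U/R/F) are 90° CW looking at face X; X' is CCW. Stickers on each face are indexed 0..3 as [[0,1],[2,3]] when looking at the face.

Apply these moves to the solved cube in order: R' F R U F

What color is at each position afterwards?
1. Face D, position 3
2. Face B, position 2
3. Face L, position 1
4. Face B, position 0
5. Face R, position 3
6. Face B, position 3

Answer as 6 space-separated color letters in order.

Answer: Y B R O R B

Derivation:
After move 1 (R'): R=RRRR U=WBWB F=GWGW D=YGYG B=YBYB
After move 2 (F): F=GGWW U=WBOO R=WRBR D=RRYG L=OYOG
After move 3 (R): R=BWRR U=WGOW F=GRWG D=RYYY B=OBBB
After move 4 (U): U=OWWG F=BWWG R=OBRR B=OYBB L=GROG
After move 5 (F): F=WBGW U=OWGR R=WBGR D=ROYY L=GROY
Query 1: D[3] = Y
Query 2: B[2] = B
Query 3: L[1] = R
Query 4: B[0] = O
Query 5: R[3] = R
Query 6: B[3] = B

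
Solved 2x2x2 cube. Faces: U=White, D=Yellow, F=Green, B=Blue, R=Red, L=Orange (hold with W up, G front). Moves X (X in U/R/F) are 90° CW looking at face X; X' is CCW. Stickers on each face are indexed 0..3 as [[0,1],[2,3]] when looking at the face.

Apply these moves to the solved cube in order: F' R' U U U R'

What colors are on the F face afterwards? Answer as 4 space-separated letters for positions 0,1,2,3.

After move 1 (F'): F=GGGG U=WWRR R=YRYR D=OOYY L=OWOW
After move 2 (R'): R=RRYY U=WBRB F=GWGR D=OGYG B=YBOB
After move 3 (U): U=RWBB F=RRGR R=YBYY B=OWOB L=GWOW
After move 4 (U): U=BRBW F=YBGR R=OWYY B=GWOB L=RROW
After move 5 (U): U=BBWR F=OWGR R=GWYY B=RROB L=YBOW
After move 6 (R'): R=WYGY U=BOWR F=OBGR D=OWYR B=GRGB
Query: F face = OBGR

Answer: O B G R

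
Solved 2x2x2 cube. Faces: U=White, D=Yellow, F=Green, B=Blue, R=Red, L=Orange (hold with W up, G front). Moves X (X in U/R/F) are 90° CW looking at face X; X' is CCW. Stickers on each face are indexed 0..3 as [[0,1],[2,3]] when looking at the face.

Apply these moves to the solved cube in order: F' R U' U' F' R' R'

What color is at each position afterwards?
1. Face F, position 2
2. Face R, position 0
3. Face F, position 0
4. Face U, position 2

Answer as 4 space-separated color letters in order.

Answer: R R B O

Derivation:
After move 1 (F'): F=GGGG U=WWRR R=YRYR D=OOYY L=OWOW
After move 2 (R): R=YYRR U=WGRG F=GOGY D=OBYB B=RBWB
After move 3 (U'): U=GGWR F=OWGY R=GORR B=YYWB L=RBOW
After move 4 (U'): U=GRGW F=RBGY R=OWRR B=GOWB L=YYOW
After move 5 (F'): F=BYRG U=GROR R=BWOR D=YWYB L=YWOG
After move 6 (R'): R=WRBO U=GWOG F=BRRR D=YYYG B=BOWB
After move 7 (R'): R=ROWB U=GWOB F=BWRG D=YRYR B=GOYB
Query 1: F[2] = R
Query 2: R[0] = R
Query 3: F[0] = B
Query 4: U[2] = O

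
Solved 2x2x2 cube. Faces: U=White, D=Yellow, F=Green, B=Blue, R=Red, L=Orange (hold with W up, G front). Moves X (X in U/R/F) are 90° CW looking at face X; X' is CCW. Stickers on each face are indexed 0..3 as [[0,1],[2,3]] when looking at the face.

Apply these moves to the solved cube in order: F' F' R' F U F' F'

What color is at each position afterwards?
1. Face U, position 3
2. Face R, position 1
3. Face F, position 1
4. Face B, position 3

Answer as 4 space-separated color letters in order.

After move 1 (F'): F=GGGG U=WWRR R=YRYR D=OOYY L=OWOW
After move 2 (F'): F=GGGG U=WWYY R=OROR D=WWYY L=OROR
After move 3 (R'): R=RROO U=WBYB F=GWGY D=WGYG B=YBWB
After move 4 (F): F=GGYW U=WBRR R=YRBO D=ORYG L=OWOG
After move 5 (U): U=RWRB F=YRYW R=YBBO B=OWWB L=GGOG
After move 6 (F'): F=RWYY U=RWYB R=RBOO D=GGYG L=GBOR
After move 7 (F'): F=WYRY U=RWRO R=GBGO D=BRYG L=GBOY
Query 1: U[3] = O
Query 2: R[1] = B
Query 3: F[1] = Y
Query 4: B[3] = B

Answer: O B Y B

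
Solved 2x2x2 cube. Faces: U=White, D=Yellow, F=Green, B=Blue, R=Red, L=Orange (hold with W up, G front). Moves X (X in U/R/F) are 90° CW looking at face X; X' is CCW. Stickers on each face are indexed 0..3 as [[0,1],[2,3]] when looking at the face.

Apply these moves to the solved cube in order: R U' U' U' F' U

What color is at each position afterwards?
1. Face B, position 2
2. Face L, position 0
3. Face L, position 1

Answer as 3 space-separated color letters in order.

Answer: W R Y

Derivation:
After move 1 (R): R=RRRR U=WGWG F=GYGY D=YBYB B=WBWB
After move 2 (U'): U=GGWW F=OOGY R=GYRR B=RRWB L=WBOO
After move 3 (U'): U=GWGW F=WBGY R=OORR B=GYWB L=RROO
After move 4 (U'): U=WWGG F=RRGY R=WBRR B=OOWB L=GYOO
After move 5 (F'): F=RYRG U=WWWR R=BBYR D=YOYB L=GGOG
After move 6 (U): U=WWRW F=BBRG R=OOYR B=GGWB L=RYOG
Query 1: B[2] = W
Query 2: L[0] = R
Query 3: L[1] = Y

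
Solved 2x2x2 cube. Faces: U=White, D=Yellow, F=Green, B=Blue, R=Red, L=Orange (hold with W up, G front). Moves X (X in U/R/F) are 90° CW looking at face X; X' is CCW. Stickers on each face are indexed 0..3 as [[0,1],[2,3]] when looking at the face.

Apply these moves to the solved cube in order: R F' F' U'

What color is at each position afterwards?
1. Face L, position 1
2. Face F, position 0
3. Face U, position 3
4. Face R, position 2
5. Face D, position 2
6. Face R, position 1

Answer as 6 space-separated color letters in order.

Answer: B O B O Y G

Derivation:
After move 1 (R): R=RRRR U=WGWG F=GYGY D=YBYB B=WBWB
After move 2 (F'): F=YYGG U=WGRR R=BRYR D=OOYB L=OGOW
After move 3 (F'): F=YGYG U=WGBY R=OROR D=GWYB L=OROR
After move 4 (U'): U=GYWB F=ORYG R=YGOR B=ORWB L=WBOR
Query 1: L[1] = B
Query 2: F[0] = O
Query 3: U[3] = B
Query 4: R[2] = O
Query 5: D[2] = Y
Query 6: R[1] = G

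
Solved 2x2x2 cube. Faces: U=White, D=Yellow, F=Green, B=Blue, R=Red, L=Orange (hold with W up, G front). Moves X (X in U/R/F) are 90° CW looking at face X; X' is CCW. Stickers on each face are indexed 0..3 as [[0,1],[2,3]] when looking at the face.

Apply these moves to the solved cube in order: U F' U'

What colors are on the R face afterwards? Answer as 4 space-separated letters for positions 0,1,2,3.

Answer: R G Y R

Derivation:
After move 1 (U): U=WWWW F=RRGG R=BBRR B=OOBB L=GGOO
After move 2 (F'): F=RGRG U=WWBR R=YBYR D=GOYY L=GWOW
After move 3 (U'): U=WRWB F=GWRG R=RGYR B=YBBB L=OOOW
Query: R face = RGYR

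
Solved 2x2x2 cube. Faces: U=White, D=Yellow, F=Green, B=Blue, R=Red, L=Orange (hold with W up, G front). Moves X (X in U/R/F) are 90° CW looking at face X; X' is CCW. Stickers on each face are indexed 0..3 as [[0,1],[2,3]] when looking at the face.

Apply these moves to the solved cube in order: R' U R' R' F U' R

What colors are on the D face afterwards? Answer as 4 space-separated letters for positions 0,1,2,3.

Answer: B R Y B

Derivation:
After move 1 (R'): R=RRRR U=WBWB F=GWGW D=YGYG B=YBYB
After move 2 (U): U=WWBB F=RRGW R=YBRR B=OOYB L=GWOO
After move 3 (R'): R=BRYR U=WYBO F=RWGB D=YRYW B=GOGB
After move 4 (R'): R=RRBY U=WGBG F=RYGO D=YWYB B=WORB
After move 5 (F): F=GROY U=WGOW R=BRGY D=BRYB L=GYOW
After move 6 (U'): U=GWWO F=GYOY R=GRGY B=BRRB L=WOOW
After move 7 (R): R=GGYR U=GYWY F=GROB D=BRYB B=ORWB
Query: D face = BRYB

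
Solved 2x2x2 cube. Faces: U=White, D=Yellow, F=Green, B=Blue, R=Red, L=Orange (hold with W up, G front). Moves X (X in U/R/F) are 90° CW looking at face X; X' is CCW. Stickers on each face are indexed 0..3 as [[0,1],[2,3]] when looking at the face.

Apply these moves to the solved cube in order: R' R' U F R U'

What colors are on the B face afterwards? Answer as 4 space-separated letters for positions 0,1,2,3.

After move 1 (R'): R=RRRR U=WBWB F=GWGW D=YGYG B=YBYB
After move 2 (R'): R=RRRR U=WYWY F=GBGB D=YWYW B=GBGB
After move 3 (U): U=WWYY F=RRGB R=GBRR B=OOGB L=GBOO
After move 4 (F): F=GRBR U=WWOB R=YBYR D=RGYW L=GYOW
After move 5 (R): R=YYRB U=WROR F=GGBW D=RGYO B=BOWB
After move 6 (U'): U=RRWO F=GYBW R=GGRB B=YYWB L=BOOW
Query: B face = YYWB

Answer: Y Y W B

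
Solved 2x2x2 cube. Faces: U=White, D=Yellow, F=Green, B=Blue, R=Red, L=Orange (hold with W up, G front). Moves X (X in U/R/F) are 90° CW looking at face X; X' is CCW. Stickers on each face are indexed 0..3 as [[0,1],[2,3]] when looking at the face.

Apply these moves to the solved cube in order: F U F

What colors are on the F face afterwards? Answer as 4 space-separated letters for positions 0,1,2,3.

After move 1 (F): F=GGGG U=WWOO R=WRWR D=RRYY L=OYOY
After move 2 (U): U=OWOW F=WRGG R=BBWR B=OYBB L=GGOY
After move 3 (F): F=GWGR U=OWYG R=OBWR D=WBYY L=GROR
Query: F face = GWGR

Answer: G W G R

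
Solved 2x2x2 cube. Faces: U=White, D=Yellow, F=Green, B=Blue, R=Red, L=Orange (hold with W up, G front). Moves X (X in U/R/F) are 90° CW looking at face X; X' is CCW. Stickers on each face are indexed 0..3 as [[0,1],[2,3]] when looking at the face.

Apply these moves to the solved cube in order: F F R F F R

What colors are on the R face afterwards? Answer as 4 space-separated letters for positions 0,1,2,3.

Answer: R R R O

Derivation:
After move 1 (F): F=GGGG U=WWOO R=WRWR D=RRYY L=OYOY
After move 2 (F): F=GGGG U=WWYY R=OROR D=WWYY L=OROR
After move 3 (R): R=OORR U=WGYG F=GWGY D=WBYB B=YBWB
After move 4 (F): F=GGYW U=WGRR R=YOGR D=ROYB L=OWOB
After move 5 (F): F=YGWG U=WGBW R=RORR D=GYYB L=OROO
After move 6 (R): R=RRRO U=WGBG F=YYWB D=GWYY B=WBGB
Query: R face = RRRO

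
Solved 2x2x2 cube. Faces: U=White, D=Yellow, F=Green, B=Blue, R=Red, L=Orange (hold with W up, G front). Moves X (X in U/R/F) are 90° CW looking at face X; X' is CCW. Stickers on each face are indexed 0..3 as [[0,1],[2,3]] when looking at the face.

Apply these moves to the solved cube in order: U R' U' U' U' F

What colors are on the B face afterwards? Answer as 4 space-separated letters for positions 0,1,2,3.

After move 1 (U): U=WWWW F=RRGG R=BBRR B=OOBB L=GGOO
After move 2 (R'): R=BRBR U=WBWO F=RWGW D=YRYG B=YOYB
After move 3 (U'): U=BOWW F=GGGW R=RWBR B=BRYB L=YOOO
After move 4 (U'): U=OWBW F=YOGW R=GGBR B=RWYB L=BROO
After move 5 (U'): U=WWOB F=BRGW R=YOBR B=GGYB L=RWOO
After move 6 (F): F=GBWR U=WWOW R=OOBR D=BYYG L=RYOR
Query: B face = GGYB

Answer: G G Y B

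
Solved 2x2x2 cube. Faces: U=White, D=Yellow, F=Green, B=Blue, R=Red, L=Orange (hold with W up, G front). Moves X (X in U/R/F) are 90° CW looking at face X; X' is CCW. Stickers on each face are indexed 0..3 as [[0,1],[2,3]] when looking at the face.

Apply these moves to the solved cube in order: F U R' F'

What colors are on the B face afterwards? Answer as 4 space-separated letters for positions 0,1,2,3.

Answer: Y Y R B

Derivation:
After move 1 (F): F=GGGG U=WWOO R=WRWR D=RRYY L=OYOY
After move 2 (U): U=OWOW F=WRGG R=BBWR B=OYBB L=GGOY
After move 3 (R'): R=BRBW U=OBOO F=WWGW D=RRYG B=YYRB
After move 4 (F'): F=WWWG U=OBBB R=RRRW D=GYYG L=GOOO
Query: B face = YYRB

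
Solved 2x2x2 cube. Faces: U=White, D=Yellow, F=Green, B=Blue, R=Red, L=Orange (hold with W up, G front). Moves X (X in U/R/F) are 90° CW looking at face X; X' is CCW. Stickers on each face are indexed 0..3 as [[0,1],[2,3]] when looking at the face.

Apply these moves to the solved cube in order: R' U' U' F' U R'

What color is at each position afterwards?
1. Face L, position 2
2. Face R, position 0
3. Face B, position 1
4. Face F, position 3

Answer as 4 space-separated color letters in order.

Answer: O W W W

Derivation:
After move 1 (R'): R=RRRR U=WBWB F=GWGW D=YGYG B=YBYB
After move 2 (U'): U=BBWW F=OOGW R=GWRR B=RRYB L=YBOO
After move 3 (U'): U=BWBW F=YBGW R=OORR B=GWYB L=RROO
After move 4 (F'): F=BWYG U=BWOR R=GOYR D=ROYG L=RWOB
After move 5 (U): U=OBRW F=GOYG R=GWYR B=RWYB L=BWOB
After move 6 (R'): R=WRGY U=OYRR F=GBYW D=ROYG B=GWOB
Query 1: L[2] = O
Query 2: R[0] = W
Query 3: B[1] = W
Query 4: F[3] = W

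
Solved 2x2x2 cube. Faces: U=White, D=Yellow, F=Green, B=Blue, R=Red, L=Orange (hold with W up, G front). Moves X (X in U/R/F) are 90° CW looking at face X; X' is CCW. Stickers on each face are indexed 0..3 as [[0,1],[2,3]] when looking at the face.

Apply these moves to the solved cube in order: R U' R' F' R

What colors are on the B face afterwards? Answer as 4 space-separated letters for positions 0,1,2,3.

Answer: G R W B

Derivation:
After move 1 (R): R=RRRR U=WGWG F=GYGY D=YBYB B=WBWB
After move 2 (U'): U=GGWW F=OOGY R=GYRR B=RRWB L=WBOO
After move 3 (R'): R=YRGR U=GWWR F=OGGW D=YOYY B=BRBB
After move 4 (F'): F=GWOG U=GWYG R=ORYR D=BOYY L=WROW
After move 5 (R): R=YORR U=GWYG F=GOOY D=BBYB B=GRWB
Query: B face = GRWB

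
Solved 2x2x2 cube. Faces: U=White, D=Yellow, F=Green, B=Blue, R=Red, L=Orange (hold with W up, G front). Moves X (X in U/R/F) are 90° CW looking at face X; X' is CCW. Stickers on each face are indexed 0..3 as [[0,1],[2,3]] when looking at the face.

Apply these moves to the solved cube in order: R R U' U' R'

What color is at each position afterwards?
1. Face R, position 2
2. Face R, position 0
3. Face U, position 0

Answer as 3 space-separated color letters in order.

After move 1 (R): R=RRRR U=WGWG F=GYGY D=YBYB B=WBWB
After move 2 (R): R=RRRR U=WYWY F=GBGB D=YWYW B=GBGB
After move 3 (U'): U=YYWW F=OOGB R=GBRR B=RRGB L=GBOO
After move 4 (U'): U=YWYW F=GBGB R=OORR B=GBGB L=RROO
After move 5 (R'): R=OROR U=YGYG F=GWGW D=YBYB B=WBWB
Query 1: R[2] = O
Query 2: R[0] = O
Query 3: U[0] = Y

Answer: O O Y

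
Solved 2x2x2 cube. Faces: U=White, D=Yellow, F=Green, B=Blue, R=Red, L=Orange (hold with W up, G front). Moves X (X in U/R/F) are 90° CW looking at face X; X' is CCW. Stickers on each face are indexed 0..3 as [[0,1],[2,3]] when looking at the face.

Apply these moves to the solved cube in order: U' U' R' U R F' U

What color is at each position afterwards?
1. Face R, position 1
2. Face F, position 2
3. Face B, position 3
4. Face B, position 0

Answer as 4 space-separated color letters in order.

Answer: R O B B

Derivation:
After move 1 (U'): U=WWWW F=OOGG R=GGRR B=RRBB L=BBOO
After move 2 (U'): U=WWWW F=BBGG R=OORR B=GGBB L=RROO
After move 3 (R'): R=OROR U=WBWG F=BWGW D=YBYG B=YGYB
After move 4 (U): U=WWGB F=ORGW R=YGOR B=RRYB L=BWOO
After move 5 (R): R=OYRG U=WRGW F=OBGG D=YYYR B=BRWB
After move 6 (F'): F=BGOG U=WROR R=YYYG D=WOYR L=BWOG
After move 7 (U): U=OWRR F=YYOG R=BRYG B=BWWB L=BGOG
Query 1: R[1] = R
Query 2: F[2] = O
Query 3: B[3] = B
Query 4: B[0] = B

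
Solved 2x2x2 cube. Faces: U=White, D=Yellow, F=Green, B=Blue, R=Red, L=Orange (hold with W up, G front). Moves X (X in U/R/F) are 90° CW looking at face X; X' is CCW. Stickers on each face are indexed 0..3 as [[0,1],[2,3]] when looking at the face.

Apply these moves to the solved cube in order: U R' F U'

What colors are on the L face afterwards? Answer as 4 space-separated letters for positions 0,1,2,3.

After move 1 (U): U=WWWW F=RRGG R=BBRR B=OOBB L=GGOO
After move 2 (R'): R=BRBR U=WBWO F=RWGW D=YRYG B=YOYB
After move 3 (F): F=GRWW U=WBOG R=WROR D=BBYG L=GYOR
After move 4 (U'): U=BGWO F=GYWW R=GROR B=WRYB L=YOOR
Query: L face = YOOR

Answer: Y O O R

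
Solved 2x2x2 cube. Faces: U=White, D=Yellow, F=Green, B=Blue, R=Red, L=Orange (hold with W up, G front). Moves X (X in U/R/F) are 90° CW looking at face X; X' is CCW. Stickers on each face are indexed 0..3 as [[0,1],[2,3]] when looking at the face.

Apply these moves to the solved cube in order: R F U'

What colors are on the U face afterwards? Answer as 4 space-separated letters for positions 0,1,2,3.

Answer: G O W O

Derivation:
After move 1 (R): R=RRRR U=WGWG F=GYGY D=YBYB B=WBWB
After move 2 (F): F=GGYY U=WGOO R=WRGR D=RRYB L=OYOB
After move 3 (U'): U=GOWO F=OYYY R=GGGR B=WRWB L=WBOB
Query: U face = GOWO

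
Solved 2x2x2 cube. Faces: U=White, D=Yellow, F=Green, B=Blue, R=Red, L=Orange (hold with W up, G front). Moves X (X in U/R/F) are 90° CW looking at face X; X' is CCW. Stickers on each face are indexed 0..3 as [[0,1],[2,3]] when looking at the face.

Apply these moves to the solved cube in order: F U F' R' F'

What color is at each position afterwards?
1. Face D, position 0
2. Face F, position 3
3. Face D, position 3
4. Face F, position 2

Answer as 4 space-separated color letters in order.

After move 1 (F): F=GGGG U=WWOO R=WRWR D=RRYY L=OYOY
After move 2 (U): U=OWOW F=WRGG R=BBWR B=OYBB L=GGOY
After move 3 (F'): F=RGWG U=OWBW R=RBRR D=GYYY L=GWOO
After move 4 (R'): R=BRRR U=OBBO F=RWWW D=GGYG B=YYYB
After move 5 (F'): F=WWRW U=OBBR R=GRGR D=WOYG L=GOOB
Query 1: D[0] = W
Query 2: F[3] = W
Query 3: D[3] = G
Query 4: F[2] = R

Answer: W W G R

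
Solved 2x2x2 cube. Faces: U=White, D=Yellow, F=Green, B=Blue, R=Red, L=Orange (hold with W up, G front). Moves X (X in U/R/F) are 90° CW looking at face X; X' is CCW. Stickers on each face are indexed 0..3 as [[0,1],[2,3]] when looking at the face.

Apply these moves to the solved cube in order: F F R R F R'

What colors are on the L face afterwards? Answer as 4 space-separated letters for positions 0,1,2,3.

After move 1 (F): F=GGGG U=WWOO R=WRWR D=RRYY L=OYOY
After move 2 (F): F=GGGG U=WWYY R=OROR D=WWYY L=OROR
After move 3 (R): R=OORR U=WGYG F=GWGY D=WBYB B=YBWB
After move 4 (R): R=RORO U=WWYY F=GBGB D=WWYY B=GBGB
After move 5 (F): F=GGBB U=WWRR R=YOYO D=RRYY L=OWOW
After move 6 (R'): R=OOYY U=WGRG F=GWBR D=RGYB B=YBRB
Query: L face = OWOW

Answer: O W O W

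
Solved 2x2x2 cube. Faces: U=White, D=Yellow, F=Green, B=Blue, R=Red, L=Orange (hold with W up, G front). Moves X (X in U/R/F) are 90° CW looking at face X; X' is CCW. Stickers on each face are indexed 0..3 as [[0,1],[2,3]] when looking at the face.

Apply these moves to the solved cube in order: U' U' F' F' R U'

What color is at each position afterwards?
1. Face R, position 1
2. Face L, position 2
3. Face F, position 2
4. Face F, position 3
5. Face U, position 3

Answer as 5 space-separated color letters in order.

After move 1 (U'): U=WWWW F=OOGG R=GGRR B=RRBB L=BBOO
After move 2 (U'): U=WWWW F=BBGG R=OORR B=GGBB L=RROO
After move 3 (F'): F=BGBG U=WWOR R=YOYR D=ROYY L=RWOW
After move 4 (F'): F=GGBB U=WWYY R=OORR D=WWYY L=RROO
After move 5 (R): R=RORO U=WGYB F=GWBY D=WBYG B=YGWB
After move 6 (U'): U=GBWY F=RRBY R=GWRO B=ROWB L=YGOO
Query 1: R[1] = W
Query 2: L[2] = O
Query 3: F[2] = B
Query 4: F[3] = Y
Query 5: U[3] = Y

Answer: W O B Y Y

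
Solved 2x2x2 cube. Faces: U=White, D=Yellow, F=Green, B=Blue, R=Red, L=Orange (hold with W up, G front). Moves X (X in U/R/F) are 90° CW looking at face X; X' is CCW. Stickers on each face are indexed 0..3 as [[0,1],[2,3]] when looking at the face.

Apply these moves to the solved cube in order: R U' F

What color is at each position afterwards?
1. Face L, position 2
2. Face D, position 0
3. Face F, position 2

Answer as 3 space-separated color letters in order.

After move 1 (R): R=RRRR U=WGWG F=GYGY D=YBYB B=WBWB
After move 2 (U'): U=GGWW F=OOGY R=GYRR B=RRWB L=WBOO
After move 3 (F): F=GOYO U=GGOB R=WYWR D=RGYB L=WYOB
Query 1: L[2] = O
Query 2: D[0] = R
Query 3: F[2] = Y

Answer: O R Y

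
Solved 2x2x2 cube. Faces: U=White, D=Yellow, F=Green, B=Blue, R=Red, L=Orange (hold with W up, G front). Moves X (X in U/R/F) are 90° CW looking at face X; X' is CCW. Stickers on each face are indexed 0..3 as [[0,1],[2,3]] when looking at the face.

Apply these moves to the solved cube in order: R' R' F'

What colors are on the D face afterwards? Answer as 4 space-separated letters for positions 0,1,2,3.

After move 1 (R'): R=RRRR U=WBWB F=GWGW D=YGYG B=YBYB
After move 2 (R'): R=RRRR U=WYWY F=GBGB D=YWYW B=GBGB
After move 3 (F'): F=BBGG U=WYRR R=WRYR D=OOYW L=OYOW
Query: D face = OOYW

Answer: O O Y W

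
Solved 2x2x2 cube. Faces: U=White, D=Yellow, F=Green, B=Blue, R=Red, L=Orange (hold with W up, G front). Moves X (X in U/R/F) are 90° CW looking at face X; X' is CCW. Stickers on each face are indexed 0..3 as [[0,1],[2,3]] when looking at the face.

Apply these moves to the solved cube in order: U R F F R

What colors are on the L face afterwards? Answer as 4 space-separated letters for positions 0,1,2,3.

After move 1 (U): U=WWWW F=RRGG R=BBRR B=OOBB L=GGOO
After move 2 (R): R=RBRB U=WRWG F=RYGY D=YBYO B=WOWB
After move 3 (F): F=GRYY U=WROG R=WBGB D=RRYO L=GYOB
After move 4 (F): F=YGYR U=WRBY R=OBGB D=GWYO L=GROR
After move 5 (R): R=GOBB U=WGBR F=YWYO D=GWYW B=YORB
Query: L face = GROR

Answer: G R O R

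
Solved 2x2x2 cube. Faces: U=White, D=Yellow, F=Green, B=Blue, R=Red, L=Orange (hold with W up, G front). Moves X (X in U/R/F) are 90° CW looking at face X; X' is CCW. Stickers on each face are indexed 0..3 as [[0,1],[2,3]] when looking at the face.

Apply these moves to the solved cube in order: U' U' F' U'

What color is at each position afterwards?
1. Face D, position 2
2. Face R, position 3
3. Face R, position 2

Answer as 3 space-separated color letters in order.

Answer: Y R Y

Derivation:
After move 1 (U'): U=WWWW F=OOGG R=GGRR B=RRBB L=BBOO
After move 2 (U'): U=WWWW F=BBGG R=OORR B=GGBB L=RROO
After move 3 (F'): F=BGBG U=WWOR R=YOYR D=ROYY L=RWOW
After move 4 (U'): U=WRWO F=RWBG R=BGYR B=YOBB L=GGOW
Query 1: D[2] = Y
Query 2: R[3] = R
Query 3: R[2] = Y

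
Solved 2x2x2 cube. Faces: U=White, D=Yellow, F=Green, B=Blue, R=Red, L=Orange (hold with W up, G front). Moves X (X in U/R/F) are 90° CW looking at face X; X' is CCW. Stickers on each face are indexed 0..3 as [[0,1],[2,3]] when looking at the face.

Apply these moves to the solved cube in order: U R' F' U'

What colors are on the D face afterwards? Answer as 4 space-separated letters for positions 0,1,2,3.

After move 1 (U): U=WWWW F=RRGG R=BBRR B=OOBB L=GGOO
After move 2 (R'): R=BRBR U=WBWO F=RWGW D=YRYG B=YOYB
After move 3 (F'): F=WWRG U=WBBB R=RRYR D=GOYG L=GOOW
After move 4 (U'): U=BBWB F=GORG R=WWYR B=RRYB L=YOOW
Query: D face = GOYG

Answer: G O Y G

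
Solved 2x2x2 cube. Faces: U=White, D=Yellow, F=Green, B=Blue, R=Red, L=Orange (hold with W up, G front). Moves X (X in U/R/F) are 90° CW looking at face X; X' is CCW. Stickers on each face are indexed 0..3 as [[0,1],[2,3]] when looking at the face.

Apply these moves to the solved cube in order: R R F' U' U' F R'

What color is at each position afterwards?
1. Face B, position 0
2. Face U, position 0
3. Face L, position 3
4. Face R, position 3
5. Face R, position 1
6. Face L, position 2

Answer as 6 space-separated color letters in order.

Answer: W R O W R O

Derivation:
After move 1 (R): R=RRRR U=WGWG F=GYGY D=YBYB B=WBWB
After move 2 (R): R=RRRR U=WYWY F=GBGB D=YWYW B=GBGB
After move 3 (F'): F=BBGG U=WYRR R=WRYR D=OOYW L=OYOW
After move 4 (U'): U=YRWR F=OYGG R=BBYR B=WRGB L=GBOW
After move 5 (U'): U=RRYW F=GBGG R=OYYR B=BBGB L=WROW
After move 6 (F): F=GGGB U=RRWR R=YYWR D=YOYW L=WOOO
After move 7 (R'): R=YRYW U=RGWB F=GRGR D=YGYB B=WBOB
Query 1: B[0] = W
Query 2: U[0] = R
Query 3: L[3] = O
Query 4: R[3] = W
Query 5: R[1] = R
Query 6: L[2] = O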